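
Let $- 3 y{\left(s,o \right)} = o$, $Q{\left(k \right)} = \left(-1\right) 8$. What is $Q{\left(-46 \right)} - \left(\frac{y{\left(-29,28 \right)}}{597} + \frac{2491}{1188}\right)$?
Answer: $- \frac{2383309}{236412} \approx -10.081$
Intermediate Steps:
$Q{\left(k \right)} = -8$
$y{\left(s,o \right)} = - \frac{o}{3}$
$Q{\left(-46 \right)} - \left(\frac{y{\left(-29,28 \right)}}{597} + \frac{2491}{1188}\right) = -8 - \left(\frac{\left(- \frac{1}{3}\right) 28}{597} + \frac{2491}{1188}\right) = -8 - \left(\left(- \frac{28}{3}\right) \frac{1}{597} + 2491 \cdot \frac{1}{1188}\right) = -8 - \left(- \frac{28}{1791} + \frac{2491}{1188}\right) = -8 - \frac{492013}{236412} = - \frac{2383309}{236412}$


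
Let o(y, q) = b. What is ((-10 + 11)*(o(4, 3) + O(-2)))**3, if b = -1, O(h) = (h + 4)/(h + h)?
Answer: -27/8 ≈ -3.3750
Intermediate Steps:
O(h) = (4 + h)/(2*h) (O(h) = (4 + h)/((2*h)) = (4 + h)*(1/(2*h)) = (4 + h)/(2*h))
o(y, q) = -1
((-10 + 11)*(o(4, 3) + O(-2)))**3 = ((-10 + 11)*(-1 + (1/2)*(4 - 2)/(-2)))**3 = (1*(-1 + (1/2)*(-1/2)*2))**3 = (1*(-1 - 1/2))**3 = (1*(-3/2))**3 = (-3/2)**3 = -27/8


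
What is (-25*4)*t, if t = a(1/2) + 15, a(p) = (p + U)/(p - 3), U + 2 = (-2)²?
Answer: -1400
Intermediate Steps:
U = 2 (U = -2 + (-2)² = -2 + 4 = 2)
a(p) = (2 + p)/(-3 + p) (a(p) = (p + 2)/(p - 3) = (2 + p)/(-3 + p))
t = 14 (t = (2 + 1/2)/(-3 + 1/2) + 15 = (2 + ½)/(-3 + ½) + 15 = (5/2)/(-5/2) + 15 = -⅖*5/2 + 15 = -1 + 15 = 14)
(-25*4)*t = -25*4*14 = -100*14 = -1400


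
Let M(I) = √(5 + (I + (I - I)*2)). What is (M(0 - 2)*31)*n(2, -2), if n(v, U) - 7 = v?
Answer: 279*√3 ≈ 483.24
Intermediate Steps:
n(v, U) = 7 + v
M(I) = √(5 + I) (M(I) = √(5 + (I + 0*2)) = √(5 + (I + 0)) = √(5 + I))
(M(0 - 2)*31)*n(2, -2) = (√(5 + (0 - 2))*31)*(7 + 2) = (√(5 - 2)*31)*9 = (√3*31)*9 = (31*√3)*9 = 279*√3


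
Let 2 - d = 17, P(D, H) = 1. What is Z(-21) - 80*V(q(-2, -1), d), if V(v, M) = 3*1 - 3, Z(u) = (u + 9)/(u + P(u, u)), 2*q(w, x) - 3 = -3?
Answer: ⅗ ≈ 0.60000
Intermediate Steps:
q(w, x) = 0 (q(w, x) = 3/2 + (½)*(-3) = 3/2 - 3/2 = 0)
d = -15 (d = 2 - 1*17 = 2 - 17 = -15)
Z(u) = (9 + u)/(1 + u) (Z(u) = (u + 9)/(u + 1) = (9 + u)/(1 + u))
V(v, M) = 0 (V(v, M) = 3 - 3 = 0)
Z(-21) - 80*V(q(-2, -1), d) = (9 - 21)/(1 - 21) - 80*0 = -12/(-20) + 0 = -1/20*(-12) + 0 = ⅗ + 0 = ⅗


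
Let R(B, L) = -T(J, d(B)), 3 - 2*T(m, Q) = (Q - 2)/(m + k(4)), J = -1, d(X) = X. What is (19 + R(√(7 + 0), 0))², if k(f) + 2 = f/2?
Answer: (37 - √7)²/4 ≈ 295.05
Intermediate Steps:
k(f) = -2 + f/2
T(m, Q) = 3/2 - (-2 + Q)/(2*m) (T(m, Q) = 3/2 - (Q - 2)/(2*(m + (-2 + (½)*4))) = 3/2 - (-2 + Q)/(2*(m + (-2 + 2))) = 3/2 - (-2 + Q)/(2*(m + 0)) = 3/2 - (-2 + Q)/(2*m))
R(B, L) = -½ - B/2 (R(B, L) = -(2 - B + 3*(-1))/(2*(-1)) = -(-1)*(2 - B - 3)/2 = -(-1)*(-1 - B)/2 = -(½ + B/2) = -½ - B/2)
(19 + R(√(7 + 0), 0))² = (19 + (-½ - √(7 + 0)/2))² = (19 + (-½ - √7/2))² = (37/2 - √7/2)²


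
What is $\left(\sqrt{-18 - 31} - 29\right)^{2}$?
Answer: $792 - 406 i \approx 792.0 - 406.0 i$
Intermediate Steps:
$\left(\sqrt{-18 - 31} - 29\right)^{2} = \left(\sqrt{-49} - 29\right)^{2} = \left(7 i - 29\right)^{2} = \left(-29 + 7 i\right)^{2}$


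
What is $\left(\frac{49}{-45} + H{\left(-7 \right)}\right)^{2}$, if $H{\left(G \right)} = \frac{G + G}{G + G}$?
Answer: $\frac{16}{2025} \approx 0.0079012$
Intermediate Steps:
$H{\left(G \right)} = 1$ ($H{\left(G \right)} = \frac{2 G}{2 G} = 2 G \frac{1}{2 G} = 1$)
$\left(\frac{49}{-45} + H{\left(-7 \right)}\right)^{2} = \left(\frac{49}{-45} + 1\right)^{2} = \left(49 \left(- \frac{1}{45}\right) + 1\right)^{2} = \left(- \frac{49}{45} + 1\right)^{2} = \left(- \frac{4}{45}\right)^{2} = \frac{16}{2025}$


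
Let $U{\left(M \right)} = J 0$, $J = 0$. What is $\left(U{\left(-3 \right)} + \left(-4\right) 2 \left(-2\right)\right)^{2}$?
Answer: $256$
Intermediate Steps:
$U{\left(M \right)} = 0$ ($U{\left(M \right)} = 0 \cdot 0 = 0$)
$\left(U{\left(-3 \right)} + \left(-4\right) 2 \left(-2\right)\right)^{2} = \left(0 + \left(-4\right) 2 \left(-2\right)\right)^{2} = \left(0 - -16\right)^{2} = \left(0 + 16\right)^{2} = 16^{2} = 256$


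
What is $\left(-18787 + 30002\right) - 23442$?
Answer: $-12227$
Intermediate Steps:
$\left(-18787 + 30002\right) - 23442 = 11215 - 23442 = -12227$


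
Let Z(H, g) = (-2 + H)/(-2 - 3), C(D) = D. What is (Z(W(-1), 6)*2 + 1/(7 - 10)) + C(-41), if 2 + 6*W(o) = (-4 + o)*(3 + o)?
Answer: -596/15 ≈ -39.733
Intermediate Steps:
W(o) = -⅓ + (-4 + o)*(3 + o)/6 (W(o) = -⅓ + ((-4 + o)*(3 + o))/6 = -⅓ + (-4 + o)*(3 + o)/6)
Z(H, g) = ⅖ - H/5 (Z(H, g) = (-2 + H)/(-5) = (-2 + H)*(-⅕) = ⅖ - H/5)
(Z(W(-1), 6)*2 + 1/(7 - 10)) + C(-41) = ((⅖ - (-7/3 - ⅙*(-1) + (⅙)*(-1)²)/5)*2 + 1/(7 - 10)) - 41 = ((⅖ - (-7/3 + ⅙ + (⅙)*1)/5)*2 + 1/(-3)) - 41 = ((⅖ - (-7/3 + ⅙ + ⅙)/5)*2 - ⅓) - 41 = ((⅖ - ⅕*(-2))*2 - ⅓) - 41 = ((⅖ + ⅖)*2 - ⅓) - 41 = ((⅘)*2 - ⅓) - 41 = (8/5 - ⅓) - 41 = 19/15 - 41 = -596/15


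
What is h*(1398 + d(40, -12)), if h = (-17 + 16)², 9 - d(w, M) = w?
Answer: 1367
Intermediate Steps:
d(w, M) = 9 - w
h = 1 (h = (-1)² = 1)
h*(1398 + d(40, -12)) = 1*(1398 + (9 - 1*40)) = 1*(1398 + (9 - 40)) = 1*(1398 - 31) = 1*1367 = 1367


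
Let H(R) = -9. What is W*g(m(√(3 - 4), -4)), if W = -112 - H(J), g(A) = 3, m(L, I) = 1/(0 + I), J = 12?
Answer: -309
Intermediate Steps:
m(L, I) = 1/I
W = -103 (W = -112 - 1*(-9) = -112 + 9 = -103)
W*g(m(√(3 - 4), -4)) = -103*3 = -309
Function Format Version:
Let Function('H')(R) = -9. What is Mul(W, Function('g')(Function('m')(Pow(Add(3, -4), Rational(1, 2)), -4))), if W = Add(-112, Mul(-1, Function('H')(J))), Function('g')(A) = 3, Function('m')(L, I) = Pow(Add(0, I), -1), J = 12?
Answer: -309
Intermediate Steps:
Function('m')(L, I) = Pow(I, -1)
W = -103 (W = Add(-112, Mul(-1, -9)) = Add(-112, 9) = -103)
Mul(W, Function('g')(Function('m')(Pow(Add(3, -4), Rational(1, 2)), -4))) = Mul(-103, 3) = -309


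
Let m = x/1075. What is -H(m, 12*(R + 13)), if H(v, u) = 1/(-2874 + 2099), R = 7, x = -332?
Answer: 1/775 ≈ 0.0012903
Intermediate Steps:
m = -332/1075 ≈ -0.30884
H(v, u) = -1/775 (H(v, u) = 1/(-775) = -1/775)
-H(m, 12*(R + 13)) = -1*(-1/775) = 1/775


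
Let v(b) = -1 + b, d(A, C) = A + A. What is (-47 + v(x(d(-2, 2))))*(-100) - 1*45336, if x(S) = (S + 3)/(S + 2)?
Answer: -40586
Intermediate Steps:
d(A, C) = 2*A
x(S) = (3 + S)/(2 + S)
(-47 + v(x(d(-2, 2))))*(-100) - 1*45336 = (-47 + (-1 + (3 + 2*(-2))/(2 + 2*(-2))))*(-100) - 1*45336 = (-47 + (-1 + (3 - 4)/(2 - 4)))*(-100) - 45336 = (-47 + (-1 - 1/(-2)))*(-100) - 45336 = (-47 + (-1 - ½*(-1)))*(-100) - 45336 = (-47 + (-1 + ½))*(-100) - 45336 = (-47 - ½)*(-100) - 45336 = -95/2*(-100) - 45336 = 4750 - 45336 = -40586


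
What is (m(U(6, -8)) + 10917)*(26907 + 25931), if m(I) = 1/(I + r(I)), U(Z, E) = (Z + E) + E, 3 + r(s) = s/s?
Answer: 3460968257/6 ≈ 5.7683e+8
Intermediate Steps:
r(s) = -2 (r(s) = -3 + s/s = -3 + 1 = -2)
U(Z, E) = Z + 2*E (U(Z, E) = (E + Z) + E = Z + 2*E)
m(I) = 1/(-2 + I) (m(I) = 1/(I - 2) = 1/(-2 + I))
(m(U(6, -8)) + 10917)*(26907 + 25931) = (1/(-2 + (6 + 2*(-8))) + 10917)*(26907 + 25931) = (1/(-2 + (6 - 16)) + 10917)*52838 = (1/(-2 - 10) + 10917)*52838 = (1/(-12) + 10917)*52838 = (-1/12 + 10917)*52838 = (131003/12)*52838 = 3460968257/6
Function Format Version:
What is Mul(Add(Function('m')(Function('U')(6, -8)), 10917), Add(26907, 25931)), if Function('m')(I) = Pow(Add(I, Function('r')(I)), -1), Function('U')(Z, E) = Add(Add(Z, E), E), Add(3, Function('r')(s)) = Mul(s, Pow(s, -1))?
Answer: Rational(3460968257, 6) ≈ 5.7683e+8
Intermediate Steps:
Function('r')(s) = -2 (Function('r')(s) = Add(-3, Mul(s, Pow(s, -1))) = Add(-3, 1) = -2)
Function('U')(Z, E) = Add(Z, Mul(2, E)) (Function('U')(Z, E) = Add(Add(E, Z), E) = Add(Z, Mul(2, E)))
Function('m')(I) = Pow(Add(-2, I), -1) (Function('m')(I) = Pow(Add(I, -2), -1) = Pow(Add(-2, I), -1))
Mul(Add(Function('m')(Function('U')(6, -8)), 10917), Add(26907, 25931)) = Mul(Add(Pow(Add(-2, Add(6, Mul(2, -8))), -1), 10917), Add(26907, 25931)) = Mul(Add(Pow(Add(-2, Add(6, -16)), -1), 10917), 52838) = Mul(Add(Pow(Add(-2, -10), -1), 10917), 52838) = Mul(Add(Pow(-12, -1), 10917), 52838) = Mul(Add(Rational(-1, 12), 10917), 52838) = Mul(Rational(131003, 12), 52838) = Rational(3460968257, 6)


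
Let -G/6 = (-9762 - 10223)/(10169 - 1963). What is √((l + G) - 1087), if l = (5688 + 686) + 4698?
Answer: √168339566230/4103 ≈ 99.998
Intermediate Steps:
l = 11072 (l = 6374 + 4698 = 11072)
G = 59955/4103 (G = -6*(-9762 - 10223)/(10169 - 1963) = -(-119910)/8206 = -6*(-19985/8206) = 59955/4103 ≈ 14.612)
√((l + G) - 1087) = √((11072 + 59955/4103) - 1087) = √(45488371/4103 - 1087) = √(41028410/4103) = √168339566230/4103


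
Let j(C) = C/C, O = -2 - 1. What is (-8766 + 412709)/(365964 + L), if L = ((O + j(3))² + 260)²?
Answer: 403943/435660 ≈ 0.92720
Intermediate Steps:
O = -3
j(C) = 1
L = 69696 (L = ((-3 + 1)² + 260)² = ((-2)² + 260)² = (4 + 260)² = 264² = 69696)
(-8766 + 412709)/(365964 + L) = (-8766 + 412709)/(365964 + 69696) = 403943/435660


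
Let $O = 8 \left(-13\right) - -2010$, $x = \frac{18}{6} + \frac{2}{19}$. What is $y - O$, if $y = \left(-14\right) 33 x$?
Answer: $- \frac{63472}{19} \approx -3340.6$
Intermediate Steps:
$x = \frac{59}{19}$ ($x = 18 \cdot \frac{1}{6} + 2 \cdot \frac{1}{19} = 3 + \frac{2}{19} = \frac{59}{19} \approx 3.1053$)
$y = - \frac{27258}{19}$ ($y = \left(-14\right) 33 \cdot \frac{59}{19} = \left(-462\right) \frac{59}{19} = - \frac{27258}{19} \approx -1434.6$)
$O = 1906$ ($O = -104 + 2010 = 1906$)
$y - O = - \frac{27258}{19} - 1906 = - \frac{63472}{19}$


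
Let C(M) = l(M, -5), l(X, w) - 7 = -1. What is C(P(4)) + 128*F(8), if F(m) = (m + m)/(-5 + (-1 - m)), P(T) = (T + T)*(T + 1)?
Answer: -982/7 ≈ -140.29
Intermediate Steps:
l(X, w) = 6 (l(X, w) = 7 - 1 = 6)
P(T) = 2*T*(1 + T) (P(T) = (2*T)*(1 + T) = 2*T*(1 + T))
C(M) = 6
F(m) = 2*m/(-6 - m) (F(m) = (2*m)/(-6 - m) = 2*m/(-6 - m))
C(P(4)) + 128*F(8) = 6 + 128*(-2*8/(6 + 8)) = 6 + 128*(-2*8/14) = 6 + 128*(-2*8*1/14) = 6 + 128*(-8/7) = 6 - 1024/7 = -982/7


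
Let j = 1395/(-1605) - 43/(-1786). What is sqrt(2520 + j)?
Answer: 7*sqrt(1877540267314)/191102 ≈ 50.191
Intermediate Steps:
j = -161497/191102 (j = 1395*(-1/1605) - 43*(-1/1786) = -93/107 + 43/1786 = -161497/191102 ≈ -0.84508)
sqrt(2520 + j) = sqrt(2520 - 161497/191102) = sqrt(481415543/191102) = 7*sqrt(1877540267314)/191102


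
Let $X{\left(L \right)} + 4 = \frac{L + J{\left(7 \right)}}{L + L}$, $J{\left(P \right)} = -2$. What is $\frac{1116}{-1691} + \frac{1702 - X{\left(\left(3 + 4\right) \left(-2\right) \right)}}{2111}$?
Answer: $\frac{3696026}{24987907} \approx 0.14791$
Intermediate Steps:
$X{\left(L \right)} = -4 + \frac{-2 + L}{2 L}$ ($X{\left(L \right)} = -4 + \frac{L - 2}{L + L} = -4 + \frac{-2 + L}{2 L}$)
$\frac{1116}{-1691} + \frac{1702 - X{\left(\left(3 + 4\right) \left(-2\right) \right)}}{2111} = \frac{1116}{-1691} + \frac{1702 - \left(- \frac{7}{2} - \frac{1}{\left(3 + 4\right) \left(-2\right)}\right)}{2111} = 1116 \left(- \frac{1}{1691}\right) + \left(1702 - \left(- \frac{7}{2} - \frac{1}{7 \left(-2\right)}\right)\right) \frac{1}{2111} = - \frac{1116}{1691} + \left(1702 - \left(- \frac{7}{2} - \frac{1}{-14}\right)\right) \frac{1}{2111} = - \frac{1116}{1691} + \left(1702 - \left(- \frac{7}{2} - - \frac{1}{14}\right)\right) \frac{1}{2111} = - \frac{1116}{1691} + \left(1702 - \left(- \frac{7}{2} + \frac{1}{14}\right)\right) \frac{1}{2111} = - \frac{1116}{1691} + \left(1702 - - \frac{24}{7}\right) \frac{1}{2111} = - \frac{1116}{1691} + \left(1702 + \frac{24}{7}\right) \frac{1}{2111} = - \frac{1116}{1691} + \frac{11938}{7} \cdot \frac{1}{2111} = - \frac{1116}{1691} + \frac{11938}{14777} = \frac{3696026}{24987907}$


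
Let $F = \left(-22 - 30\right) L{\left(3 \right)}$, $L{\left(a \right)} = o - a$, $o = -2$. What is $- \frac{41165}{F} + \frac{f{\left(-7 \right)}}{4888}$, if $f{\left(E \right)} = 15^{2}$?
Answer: $- \frac{773677}{4888} \approx -158.28$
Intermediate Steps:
$f{\left(E \right)} = 225$
$L{\left(a \right)} = -2 - a$
$F = 260$ ($F = \left(-22 - 30\right) \left(-2 - 3\right) = - 52 \left(-2 - 3\right) = \left(-52\right) \left(-5\right) = 260$)
$- \frac{41165}{F} + \frac{f{\left(-7 \right)}}{4888} = - \frac{41165}{260} + \frac{225}{4888} = \left(-41165\right) \frac{1}{260} + 225 \cdot \frac{1}{4888} = - \frac{8233}{52} + \frac{225}{4888} = - \frac{773677}{4888}$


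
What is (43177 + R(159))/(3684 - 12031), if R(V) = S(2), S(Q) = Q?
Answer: -43179/8347 ≈ -5.1730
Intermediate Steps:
R(V) = 2
(43177 + R(159))/(3684 - 12031) = (43177 + 2)/(3684 - 12031) = 43179/(-8347) = 43179*(-1/8347) = -43179/8347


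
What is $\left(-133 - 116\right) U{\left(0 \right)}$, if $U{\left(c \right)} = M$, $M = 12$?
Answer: $-2988$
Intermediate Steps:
$U{\left(c \right)} = 12$
$\left(-133 - 116\right) U{\left(0 \right)} = \left(-133 - 116\right) 12 = \left(-249\right) 12 = -2988$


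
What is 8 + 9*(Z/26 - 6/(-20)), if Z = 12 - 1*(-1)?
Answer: 76/5 ≈ 15.200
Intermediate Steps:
Z = 13 (Z = 12 + 1 = 13)
8 + 9*(Z/26 - 6/(-20)) = 8 + 9*(13/26 - 6/(-20)) = 8 + 9*(13*(1/26) - 6*(-1/20)) = 8 + 9*(½ + 3/10) = 8 + 9*(⅘) = 8 + 36/5 = 76/5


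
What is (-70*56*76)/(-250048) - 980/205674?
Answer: 68113115/57397737 ≈ 1.1867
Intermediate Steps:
(-70*56*76)/(-250048) - 980/205674 = -3920*76*(-1/250048) - 980*1/205674 = -297920*(-1/250048) - 70/14691 = 4655/3907 - 70/14691 = 68113115/57397737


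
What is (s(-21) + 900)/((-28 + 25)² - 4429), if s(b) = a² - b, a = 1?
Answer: -461/2210 ≈ -0.20860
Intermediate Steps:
s(b) = 1 - b (s(b) = 1² - b = 1 - b)
(s(-21) + 900)/((-28 + 25)² - 4429) = ((1 - 1*(-21)) + 900)/((-28 + 25)² - 4429) = ((1 + 21) + 900)/((-3)² - 4429) = (22 + 900)/(9 - 4429) = 922/(-4420) = 922*(-1/4420) = -461/2210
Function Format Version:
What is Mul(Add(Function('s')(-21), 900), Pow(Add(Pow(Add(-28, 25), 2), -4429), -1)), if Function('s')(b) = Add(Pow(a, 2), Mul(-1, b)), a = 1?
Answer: Rational(-461, 2210) ≈ -0.20860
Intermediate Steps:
Function('s')(b) = Add(1, Mul(-1, b)) (Function('s')(b) = Add(Pow(1, 2), Mul(-1, b)) = Add(1, Mul(-1, b)))
Mul(Add(Function('s')(-21), 900), Pow(Add(Pow(Add(-28, 25), 2), -4429), -1)) = Mul(Add(Add(1, Mul(-1, -21)), 900), Pow(Add(Pow(Add(-28, 25), 2), -4429), -1)) = Mul(Add(Add(1, 21), 900), Pow(Add(Pow(-3, 2), -4429), -1)) = Mul(Add(22, 900), Pow(Add(9, -4429), -1)) = Mul(922, Pow(-4420, -1)) = Mul(922, Rational(-1, 4420)) = Rational(-461, 2210)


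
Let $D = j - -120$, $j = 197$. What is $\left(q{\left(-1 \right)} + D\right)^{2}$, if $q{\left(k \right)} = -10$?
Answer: $94249$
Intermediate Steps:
$D = 317$ ($D = 197 - -120 = 197 + 120 = 317$)
$\left(q{\left(-1 \right)} + D\right)^{2} = \left(-10 + 317\right)^{2} = 307^{2} = 94249$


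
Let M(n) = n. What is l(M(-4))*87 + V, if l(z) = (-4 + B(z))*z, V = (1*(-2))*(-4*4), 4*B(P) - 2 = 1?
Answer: 1163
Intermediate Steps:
B(P) = ¾ (B(P) = ½ + (¼)*1 = ½ + ¼ = ¾)
V = 32 (V = -2*(-16) = 32)
l(z) = -13*z/4 (l(z) = (-4 + ¾)*z = -13*z/4)
l(M(-4))*87 + V = -13/4*(-4)*87 + 32 = 13*87 + 32 = 1131 + 32 = 1163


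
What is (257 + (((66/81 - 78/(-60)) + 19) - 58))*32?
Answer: 950896/135 ≈ 7043.7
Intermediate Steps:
(257 + (((66/81 - 78/(-60)) + 19) - 58))*32 = (257 + (((66*(1/81) - 78*(-1/60)) + 19) - 58))*32 = (257 + (((22/27 + 13/10) + 19) - 58))*32 = (257 + ((571/270 + 19) - 58))*32 = (257 + (5701/270 - 58))*32 = (257 - 9959/270)*32 = (59431/270)*32 = 950896/135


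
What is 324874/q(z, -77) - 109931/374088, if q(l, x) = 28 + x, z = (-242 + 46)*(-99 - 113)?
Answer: -121536851531/18330312 ≈ -6630.4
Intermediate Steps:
z = 41552 (z = -196*(-212) = 41552)
324874/q(z, -77) - 109931/374088 = 324874/(28 - 77) - 109931/374088 = 324874/(-49) - 109931*1/374088 = 324874*(-1/49) - 109931/374088 = -324874/49 - 109931/374088 = -121536851531/18330312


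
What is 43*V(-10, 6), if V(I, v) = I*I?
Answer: 4300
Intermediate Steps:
V(I, v) = I**2
43*V(-10, 6) = 43*(-10)**2 = 43*100 = 4300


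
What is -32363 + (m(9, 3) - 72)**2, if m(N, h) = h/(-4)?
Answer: -433127/16 ≈ -27070.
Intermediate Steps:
m(N, h) = -h/4 (m(N, h) = h*(-1/4) = -h/4)
-32363 + (m(9, 3) - 72)**2 = -32363 + (-1/4*3 - 72)**2 = -32363 + (-3/4 - 72)**2 = -32363 + (-291/4)**2 = -32363 + 84681/16 = -433127/16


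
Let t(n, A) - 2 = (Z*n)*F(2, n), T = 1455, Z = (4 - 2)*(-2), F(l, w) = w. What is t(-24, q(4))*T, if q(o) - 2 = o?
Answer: -3349410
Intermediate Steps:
Z = -4 (Z = 2*(-2) = -4)
q(o) = 2 + o
t(n, A) = 2 - 4*n² (t(n, A) = 2 + (-4*n)*n = 2 - 4*n²)
t(-24, q(4))*T = (2 - 4*(-24)²)*1455 = (2 - 4*576)*1455 = (2 - 2304)*1455 = -2302*1455 = -3349410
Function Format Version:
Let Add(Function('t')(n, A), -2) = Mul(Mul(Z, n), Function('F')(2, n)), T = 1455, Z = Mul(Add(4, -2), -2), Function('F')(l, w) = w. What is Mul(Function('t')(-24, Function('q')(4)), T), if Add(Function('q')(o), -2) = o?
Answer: -3349410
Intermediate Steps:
Z = -4 (Z = Mul(2, -2) = -4)
Function('q')(o) = Add(2, o)
Function('t')(n, A) = Add(2, Mul(-4, Pow(n, 2))) (Function('t')(n, A) = Add(2, Mul(Mul(-4, n), n)) = Add(2, Mul(-4, Pow(n, 2))))
Mul(Function('t')(-24, Function('q')(4)), T) = Mul(Add(2, Mul(-4, Pow(-24, 2))), 1455) = Mul(Add(2, Mul(-4, 576)), 1455) = Mul(Add(2, -2304), 1455) = Mul(-2302, 1455) = -3349410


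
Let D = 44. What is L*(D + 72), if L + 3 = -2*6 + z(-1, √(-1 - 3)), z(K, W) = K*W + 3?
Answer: -1392 - 232*I ≈ -1392.0 - 232.0*I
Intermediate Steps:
z(K, W) = 3 + K*W
L = -12 - 2*I (L = -3 + (-2*6 + (3 - √(-1 - 3))) = -3 + (-12 + (3 - √(-4))) = -3 + (-12 + (3 - 2*I)) = -3 + (-9 - 2*I) = -12 - 2*I ≈ -12.0 - 2.0*I)
L*(D + 72) = (-12 - 2*I)*(44 + 72) = (-12 - 2*I)*116 = -1392 - 232*I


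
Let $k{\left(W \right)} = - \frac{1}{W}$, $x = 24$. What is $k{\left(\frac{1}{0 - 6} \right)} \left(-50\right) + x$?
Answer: $-276$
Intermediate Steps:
$k{\left(\frac{1}{0 - 6} \right)} \left(-50\right) + x = - \frac{1}{\frac{1}{0 - 6}} \left(-50\right) + 24 = - \frac{1}{\frac{1}{-6}} \left(-50\right) + 24 = - \frac{1}{- \frac{1}{6}} \left(-50\right) + 24 = \left(-1\right) \left(-6\right) \left(-50\right) + 24 = 6 \left(-50\right) + 24 = -300 + 24 = -276$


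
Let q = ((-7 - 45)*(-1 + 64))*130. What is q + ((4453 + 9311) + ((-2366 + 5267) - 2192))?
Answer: -411407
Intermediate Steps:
q = -425880 (q = -52*63*130 = -3276*130 = -425880)
q + ((4453 + 9311) + ((-2366 + 5267) - 2192)) = -425880 + ((4453 + 9311) + ((-2366 + 5267) - 2192)) = -425880 + (13764 + (2901 - 2192)) = -425880 + (13764 + 709) = -425880 + 14473 = -411407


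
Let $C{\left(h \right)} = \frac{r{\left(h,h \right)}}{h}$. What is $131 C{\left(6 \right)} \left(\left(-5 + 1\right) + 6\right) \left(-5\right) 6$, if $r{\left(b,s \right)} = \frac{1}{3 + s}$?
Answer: $- \frac{1310}{9} \approx -145.56$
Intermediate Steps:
$C{\left(h \right)} = \frac{1}{h \left(3 + h\right)}$ ($C{\left(h \right)} = \frac{1}{\left(3 + h\right) h} = \frac{1}{h \left(3 + h\right)}$)
$131 C{\left(6 \right)} \left(\left(-5 + 1\right) + 6\right) \left(-5\right) 6 = 131 \frac{1}{6 \left(3 + 6\right)} \left(\left(-5 + 1\right) + 6\right) \left(-5\right) 6 = 131 \frac{1}{6 \cdot 9} \left(-4 + 6\right) \left(-5\right) 6 = 131 \cdot \frac{1}{6} \cdot \frac{1}{9} \cdot 2 \left(-5\right) 6 = 131 \cdot \frac{1}{54} \left(\left(-10\right) 6\right) = \frac{131}{54} \left(-60\right) = - \frac{1310}{9}$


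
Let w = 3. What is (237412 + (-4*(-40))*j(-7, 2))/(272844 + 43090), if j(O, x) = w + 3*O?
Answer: 117266/157967 ≈ 0.74234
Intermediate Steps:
j(O, x) = 3 + 3*O
(237412 + (-4*(-40))*j(-7, 2))/(272844 + 43090) = (237412 + (-4*(-40))*(3 + 3*(-7)))/(272844 + 43090) = (237412 + 160*(3 - 21))/315934 = (237412 + 160*(-18))*(1/315934) = (237412 - 2880)*(1/315934) = 234532*(1/315934) = 117266/157967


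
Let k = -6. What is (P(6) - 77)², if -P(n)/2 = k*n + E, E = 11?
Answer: 729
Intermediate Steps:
P(n) = -22 + 12*n (P(n) = -2*(-6*n + 11) = -2*(11 - 6*n) = -22 + 12*n)
(P(6) - 77)² = ((-22 + 12*6) - 77)² = ((-22 + 72) - 77)² = (50 - 77)² = (-27)² = 729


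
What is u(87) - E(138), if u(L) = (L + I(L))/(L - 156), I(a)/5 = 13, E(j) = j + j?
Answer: -19196/69 ≈ -278.20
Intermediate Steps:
E(j) = 2*j
I(a) = 65 (I(a) = 5*13 = 65)
u(L) = (65 + L)/(-156 + L) (u(L) = (L + 65)/(L - 156) = (65 + L)/(-156 + L))
u(87) - E(138) = (65 + 87)/(-156 + 87) - 2*138 = 152/(-69) - 1*276 = -1/69*152 - 276 = -152/69 - 276 = -19196/69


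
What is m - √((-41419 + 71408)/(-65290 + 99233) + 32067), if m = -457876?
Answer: -457876 - √36946282410310/33943 ≈ -4.5806e+5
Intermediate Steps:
m - √((-41419 + 71408)/(-65290 + 99233) + 32067) = -457876 - √((-41419 + 71408)/(-65290 + 99233) + 32067) = -457876 - √(29989/33943 + 32067) = -457876 - √(1088480170/33943) = -457876 - √36946282410310/33943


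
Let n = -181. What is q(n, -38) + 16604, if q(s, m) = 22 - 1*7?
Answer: 16619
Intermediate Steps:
q(s, m) = 15 (q(s, m) = 22 - 7 = 15)
q(n, -38) + 16604 = 15 + 16604 = 16619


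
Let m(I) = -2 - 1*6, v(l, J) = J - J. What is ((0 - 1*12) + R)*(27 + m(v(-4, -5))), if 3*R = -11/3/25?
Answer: -51509/225 ≈ -228.93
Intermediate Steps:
v(l, J) = 0
R = -11/225 (R = (-11/3/25)/3 = (-11*⅓*(1/25))/3 = (-11/3*1/25)/3 = (⅓)*(-11/75) = -11/225 ≈ -0.048889)
m(I) = -8 (m(I) = -2 - 6 = -8)
((0 - 1*12) + R)*(27 + m(v(-4, -5))) = ((0 - 1*12) - 11/225)*(27 - 8) = ((0 - 12) - 11/225)*19 = (-12 - 11/225)*19 = -2711/225*19 = -51509/225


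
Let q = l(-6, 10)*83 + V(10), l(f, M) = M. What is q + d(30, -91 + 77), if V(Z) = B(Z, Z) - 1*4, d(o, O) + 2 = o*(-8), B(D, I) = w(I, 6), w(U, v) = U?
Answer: 594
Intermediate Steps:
B(D, I) = I
d(o, O) = -2 - 8*o (d(o, O) = -2 + o*(-8) = -2 - 8*o)
V(Z) = -4 + Z (V(Z) = Z - 1*4 = Z - 4 = -4 + Z)
q = 836 (q = 10*83 + (-4 + 10) = 830 + 6 = 836)
q + d(30, -91 + 77) = 836 + (-2 - 8*30) = 836 + (-2 - 240) = 836 - 242 = 594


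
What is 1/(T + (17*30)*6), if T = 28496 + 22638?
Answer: 1/54194 ≈ 1.8452e-5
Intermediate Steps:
T = 51134
1/(T + (17*30)*6) = 1/(51134 + (17*30)*6) = 1/(51134 + 510*6) = 1/(51134 + 3060) = 1/54194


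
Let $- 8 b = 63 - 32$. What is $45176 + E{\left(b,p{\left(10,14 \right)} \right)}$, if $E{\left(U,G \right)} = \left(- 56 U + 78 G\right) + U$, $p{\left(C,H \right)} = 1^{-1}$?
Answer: $\frac{363737}{8} \approx 45467.0$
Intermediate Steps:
$p{\left(C,H \right)} = 1$
$b = - \frac{31}{8}$ ($b = - \frac{63 - 32}{8} = \left(- \frac{1}{8}\right) 31 = - \frac{31}{8} \approx -3.875$)
$E{\left(U,G \right)} = - 55 U + 78 G$
$45176 + E{\left(b,p{\left(10,14 \right)} \right)} = 45176 + \left(\left(-55\right) \left(- \frac{31}{8}\right) + 78 \cdot 1\right) = 45176 + \left(\frac{1705}{8} + 78\right) = 45176 + \frac{2329}{8} = \frac{363737}{8}$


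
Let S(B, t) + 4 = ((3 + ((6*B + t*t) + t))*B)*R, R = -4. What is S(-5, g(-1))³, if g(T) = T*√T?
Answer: -178729344 - 19077760*I ≈ -1.7873e+8 - 1.9078e+7*I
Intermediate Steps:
g(T) = T^(3/2)
S(B, t) = -4 - 4*B*(3 + t + t² + 6*B) (S(B, t) = -4 + ((3 + ((6*B + t*t) + t))*B)*(-4) = -4 + ((3 + ((6*B + t²) + t))*B)*(-4) = -4 + ((3 + ((t² + 6*B) + t))*B)*(-4) = -4 + ((3 + (t + t² + 6*B))*B)*(-4) = -4 + ((3 + t + t² + 6*B)*B)*(-4) = -4 + (B*(3 + t + t² + 6*B))*(-4) = -4 - 4*B*(3 + t + t² + 6*B))
S(-5, g(-1))³ = (-4 - 24*(-5)² - 12*(-5) - 4*(-5)*(-1)^(3/2) - 4*(-5)*((-1)^(3/2))²)³ = (-4 - 24*25 + 60 - 4*(-5)*(-I) - 4*(-5)*(-I)²)³ = (-4 - 600 + 60 - 20*I - 4*(-5)*(-1))³ = (-4 - 600 + 60 - 20*I - 20)³ = (-564 - 20*I)³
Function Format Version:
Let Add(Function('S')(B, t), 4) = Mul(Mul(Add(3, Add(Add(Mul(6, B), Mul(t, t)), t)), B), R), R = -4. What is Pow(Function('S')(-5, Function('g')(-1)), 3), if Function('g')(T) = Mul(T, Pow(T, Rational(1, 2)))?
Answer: Add(-178729344, Mul(-19077760, I)) ≈ Add(-1.7873e+8, Mul(-1.9078e+7, I))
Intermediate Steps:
Function('g')(T) = Pow(T, Rational(3, 2))
Function('S')(B, t) = Add(-4, Mul(-4, B, Add(3, t, Pow(t, 2), Mul(6, B)))) (Function('S')(B, t) = Add(-4, Mul(Mul(Add(3, Add(Add(Mul(6, B), Mul(t, t)), t)), B), -4)) = Add(-4, Mul(Mul(Add(3, Add(Add(Mul(6, B), Pow(t, 2)), t)), B), -4)) = Add(-4, Mul(Mul(Add(3, Add(Add(Pow(t, 2), Mul(6, B)), t)), B), -4)) = Add(-4, Mul(Mul(Add(3, Add(t, Pow(t, 2), Mul(6, B))), B), -4)) = Add(-4, Mul(Mul(Add(3, t, Pow(t, 2), Mul(6, B)), B), -4)) = Add(-4, Mul(Mul(B, Add(3, t, Pow(t, 2), Mul(6, B))), -4)) = Add(-4, Mul(-4, B, Add(3, t, Pow(t, 2), Mul(6, B)))))
Pow(Function('S')(-5, Function('g')(-1)), 3) = Pow(Add(-4, Mul(-24, Pow(-5, 2)), Mul(-12, -5), Mul(-4, -5, Pow(-1, Rational(3, 2))), Mul(-4, -5, Pow(Pow(-1, Rational(3, 2)), 2))), 3) = Pow(Add(-4, Mul(-24, 25), 60, Mul(-4, -5, Mul(-1, I)), Mul(-4, -5, Pow(Mul(-1, I), 2))), 3) = Pow(Add(-4, -600, 60, Mul(-20, I), Mul(-4, -5, -1)), 3) = Pow(Add(-4, -600, 60, Mul(-20, I), -20), 3) = Pow(Add(-564, Mul(-20, I)), 3)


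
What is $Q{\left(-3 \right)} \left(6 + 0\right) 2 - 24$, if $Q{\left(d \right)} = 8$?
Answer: $72$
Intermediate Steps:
$Q{\left(-3 \right)} \left(6 + 0\right) 2 - 24 = 8 \left(6 + 0\right) 2 - 24 = 8 \cdot 6 \cdot 2 - 24 = 8 \cdot 12 - 24 = 96 - 24 = 72$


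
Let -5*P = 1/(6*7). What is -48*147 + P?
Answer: -1481761/210 ≈ -7056.0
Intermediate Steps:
P = -1/210 (P = -1/(5*(6*7)) = -⅕/42 = -⅕*1/42 = -1/210 ≈ -0.0047619)
-48*147 + P = -48*147 - 1/210 = -7056 - 1/210 = -1481761/210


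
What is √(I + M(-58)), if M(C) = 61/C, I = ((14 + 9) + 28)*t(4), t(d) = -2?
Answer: I*√346666/58 ≈ 10.151*I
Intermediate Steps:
I = -102 (I = ((14 + 9) + 28)*(-2) = (23 + 28)*(-2) = 51*(-2) = -102)
√(I + M(-58)) = √(-102 + 61/(-58)) = √(-102 + 61*(-1/58)) = √(-102 - 61/58) = √(-5977/58) = I*√346666/58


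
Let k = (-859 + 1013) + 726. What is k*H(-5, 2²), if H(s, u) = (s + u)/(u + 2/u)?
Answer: -1760/9 ≈ -195.56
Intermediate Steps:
H(s, u) = (s + u)/(u + 2/u)
k = 880 (k = 154 + 726 = 880)
k*H(-5, 2²) = 880*(2²*(-5 + 2²)/(2 + (2²)²)) = 880*(4*(-5 + 4)/(2 + 4²)) = 880*(4*(-1)/(2 + 16)) = 880*(4*(-1)/18) = 880*(4*(1/18)*(-1)) = 880*(-2/9) = -1760/9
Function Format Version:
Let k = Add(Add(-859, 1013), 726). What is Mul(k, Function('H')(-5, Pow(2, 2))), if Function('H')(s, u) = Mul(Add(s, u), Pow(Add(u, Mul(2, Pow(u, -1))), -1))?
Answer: Rational(-1760, 9) ≈ -195.56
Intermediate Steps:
Function('H')(s, u) = Mul(Pow(Add(u, Mul(2, Pow(u, -1))), -1), Add(s, u))
k = 880 (k = Add(154, 726) = 880)
Mul(k, Function('H')(-5, Pow(2, 2))) = Mul(880, Mul(Pow(2, 2), Pow(Add(2, Pow(Pow(2, 2), 2)), -1), Add(-5, Pow(2, 2)))) = Mul(880, Mul(4, Pow(Add(2, Pow(4, 2)), -1), Add(-5, 4))) = Mul(880, Mul(4, Pow(Add(2, 16), -1), -1)) = Mul(880, Mul(4, Pow(18, -1), -1)) = Mul(880, Mul(4, Rational(1, 18), -1)) = Mul(880, Rational(-2, 9)) = Rational(-1760, 9)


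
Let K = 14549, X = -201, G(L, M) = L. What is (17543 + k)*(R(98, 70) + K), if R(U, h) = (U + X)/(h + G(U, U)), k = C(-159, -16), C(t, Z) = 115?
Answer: 7193071647/28 ≈ 2.5690e+8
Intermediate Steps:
k = 115
R(U, h) = (-201 + U)/(U + h) (R(U, h) = (U - 201)/(h + U) = (-201 + U)/(U + h))
(17543 + k)*(R(98, 70) + K) = (17543 + 115)*((-201 + 98)/(98 + 70) + 14549) = 17658*(-103/168 + 14549) = 17658*(2444129/168) = 7193071647/28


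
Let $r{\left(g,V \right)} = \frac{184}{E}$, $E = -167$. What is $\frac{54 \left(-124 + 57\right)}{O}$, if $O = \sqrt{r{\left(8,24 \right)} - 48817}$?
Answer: $\frac{402 i \sqrt{151276449}}{301949} \approx 16.375 i$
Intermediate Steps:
$r{\left(g,V \right)} = - \frac{184}{167}$ ($r{\left(g,V \right)} = \frac{184}{-167} = 184 \left(- \frac{1}{167}\right) = - \frac{184}{167}$)
$O = \frac{3 i \sqrt{151276449}}{167}$ ($O = \sqrt{- \frac{184}{167} - 48817} = \sqrt{- \frac{8152623}{167}} = \frac{3 i \sqrt{151276449}}{167} \approx 220.95 i$)
$\frac{54 \left(-124 + 57\right)}{O} = \frac{54 \left(-124 + 57\right)}{\frac{3}{167} i \sqrt{151276449}} = 54 \left(-67\right) \left(- \frac{i \sqrt{151276449}}{2717541}\right) = - 3618 \left(- \frac{i \sqrt{151276449}}{2717541}\right) = \frac{402 i \sqrt{151276449}}{301949}$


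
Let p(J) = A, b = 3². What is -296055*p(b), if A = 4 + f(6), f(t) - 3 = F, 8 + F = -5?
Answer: 1776330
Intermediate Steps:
b = 9
F = -13 (F = -8 - 5 = -13)
f(t) = -10 (f(t) = 3 - 13 = -10)
A = -6 (A = 4 - 10 = -6)
p(J) = -6
-296055*p(b) = -296055*(-6) = 1776330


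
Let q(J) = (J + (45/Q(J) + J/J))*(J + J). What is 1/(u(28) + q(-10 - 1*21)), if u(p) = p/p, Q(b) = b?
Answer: 1/1951 ≈ 0.00051256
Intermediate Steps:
u(p) = 1
q(J) = 2*J*(1 + J + 45/J) (q(J) = (J + (45/J + J/J))*(J + J) = (J + (45/J + 1))*(2*J) = (J + (1 + 45/J))*(2*J) = (1 + J + 45/J)*(2*J) = 2*J*(1 + J + 45/J))
1/(u(28) + q(-10 - 1*21)) = 1/(1 + (90 + 2*(-10 - 1*21)*(1 + (-10 - 1*21)))) = 1/(1 + (90 + 2*(-10 - 21)*(1 + (-10 - 21)))) = 1/(1 + (90 + 2*(-31)*(1 - 31))) = 1/(1 + (90 + 2*(-31)*(-30))) = 1/(1 + (90 + 1860)) = 1/(1 + 1950) = 1/1951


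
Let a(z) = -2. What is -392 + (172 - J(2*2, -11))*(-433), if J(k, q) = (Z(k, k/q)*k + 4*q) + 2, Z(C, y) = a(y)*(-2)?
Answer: -86126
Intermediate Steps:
Z(C, y) = 4 (Z(C, y) = -2*(-2) = 4)
J(k, q) = 2 + 4*k + 4*q (J(k, q) = (4*k + 4*q) + 2 = 2 + 4*k + 4*q)
-392 + (172 - J(2*2, -11))*(-433) = -392 + (172 - (2 + 4*(2*2) + 4*(-11)))*(-433) = -392 + (172 - (2 + 4*4 - 44))*(-433) = -392 + (172 - (2 + 16 - 44))*(-433) = -392 + (172 - 1*(-26))*(-433) = -392 + (172 + 26)*(-433) = -392 + 198*(-433) = -392 - 85734 = -86126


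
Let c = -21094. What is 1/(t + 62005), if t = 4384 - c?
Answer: 1/87483 ≈ 1.1431e-5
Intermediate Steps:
t = 25478 (t = 4384 - 1*(-21094) = 4384 + 21094 = 25478)
1/(t + 62005) = 1/(25478 + 62005) = 1/87483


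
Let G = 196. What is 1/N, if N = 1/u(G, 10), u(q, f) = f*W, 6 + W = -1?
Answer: -70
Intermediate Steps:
W = -7 (W = -6 - 1 = -7)
u(q, f) = -7*f (u(q, f) = f*(-7) = -7*f)
N = -1/70 (N = 1/(-7*10) = 1/(-70) = -1/70 ≈ -0.014286)
1/N = 1/(-1/70) = -70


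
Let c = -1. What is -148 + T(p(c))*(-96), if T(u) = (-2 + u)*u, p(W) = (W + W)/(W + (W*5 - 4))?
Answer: -2836/25 ≈ -113.44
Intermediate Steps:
p(W) = 2*W/(-4 + 6*W) (p(W) = (2*W)/(W + (5*W - 4)) = (2*W)/(W + (-4 + 5*W)) = (2*W)/(-4 + 6*W) = 2*W/(-4 + 6*W))
T(u) = u*(-2 + u)
-148 + T(p(c))*(-96) = -148 + ((-1/(-2 + 3*(-1)))*(-2 - 1/(-2 + 3*(-1))))*(-96) = -148 + ((-1/(-2 - 3))*(-2 - 1/(-2 - 3)))*(-96) = -148 + ((-1/(-5))*(-2 - 1/(-5)))*(-96) = -148 + ((-1*(-1/5))*(-2 - 1*(-1/5)))*(-96) = -148 + ((-2 + 1/5)/5)*(-96) = -148 + ((1/5)*(-9/5))*(-96) = -148 - 9/25*(-96) = -148 + 864/25 = -2836/25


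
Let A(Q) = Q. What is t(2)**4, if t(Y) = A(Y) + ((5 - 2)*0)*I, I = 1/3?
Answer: 16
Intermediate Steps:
I = 1/3 ≈ 0.33333
t(Y) = Y (t(Y) = Y + ((5 - 2)*0)*(1/3) = Y + (3*0)*(1/3) = Y + 0*(1/3) = Y + 0 = Y)
t(2)**4 = 2**4 = 16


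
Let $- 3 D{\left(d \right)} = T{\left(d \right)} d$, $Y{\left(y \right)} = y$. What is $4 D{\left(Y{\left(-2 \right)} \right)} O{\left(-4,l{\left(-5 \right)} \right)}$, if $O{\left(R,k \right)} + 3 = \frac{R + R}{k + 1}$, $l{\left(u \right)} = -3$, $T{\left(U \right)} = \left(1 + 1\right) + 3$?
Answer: $\frac{40}{3} \approx 13.333$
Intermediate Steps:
$T{\left(U \right)} = 5$ ($T{\left(U \right)} = 2 + 3 = 5$)
$O{\left(R,k \right)} = -3 + \frac{2 R}{1 + k}$ ($O{\left(R,k \right)} = -3 + \frac{R + R}{k + 1} = -3 + \frac{2 R}{1 + k}$)
$D{\left(d \right)} = - \frac{5 d}{3}$
$4 D{\left(Y{\left(-2 \right)} \right)} O{\left(-4,l{\left(-5 \right)} \right)} = 4 \left(\left(- \frac{5}{3}\right) \left(-2\right)\right) \frac{-3 - -9 + 2 \left(-4\right)}{1 - 3} = 4 \cdot \frac{10}{3} \frac{-3 + 9 - 8}{-2} = \frac{40 \left(\left(- \frac{1}{2}\right) \left(-2\right)\right)}{3} = \frac{40}{3} \cdot 1 = \frac{40}{3}$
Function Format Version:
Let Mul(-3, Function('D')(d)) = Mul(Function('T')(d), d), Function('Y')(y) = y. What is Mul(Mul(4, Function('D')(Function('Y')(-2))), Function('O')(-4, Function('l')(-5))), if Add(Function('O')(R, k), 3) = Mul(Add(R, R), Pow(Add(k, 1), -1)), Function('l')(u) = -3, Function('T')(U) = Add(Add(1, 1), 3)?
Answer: Rational(40, 3) ≈ 13.333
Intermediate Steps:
Function('T')(U) = 5 (Function('T')(U) = Add(2, 3) = 5)
Function('O')(R, k) = Add(-3, Mul(2, R, Pow(Add(1, k), -1))) (Function('O')(R, k) = Add(-3, Mul(Add(R, R), Pow(Add(k, 1), -1))) = Add(-3, Mul(Mul(2, R), Pow(Add(1, k), -1))) = Add(-3, Mul(2, R, Pow(Add(1, k), -1))))
Function('D')(d) = Mul(Rational(-5, 3), d) (Function('D')(d) = Mul(Rational(-1, 3), Mul(5, d)) = Mul(Rational(-5, 3), d))
Mul(Mul(4, Function('D')(Function('Y')(-2))), Function('O')(-4, Function('l')(-5))) = Mul(Mul(4, Mul(Rational(-5, 3), -2)), Mul(Pow(Add(1, -3), -1), Add(-3, Mul(-3, -3), Mul(2, -4)))) = Mul(Mul(4, Rational(10, 3)), Mul(Pow(-2, -1), Add(-3, 9, -8))) = Mul(Rational(40, 3), Mul(Rational(-1, 2), -2)) = Mul(Rational(40, 3), 1) = Rational(40, 3)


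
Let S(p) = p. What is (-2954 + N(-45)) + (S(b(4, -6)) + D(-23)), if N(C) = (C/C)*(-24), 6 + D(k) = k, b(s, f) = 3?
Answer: -3004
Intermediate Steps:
D(k) = -6 + k
N(C) = -24 (N(C) = 1*(-24) = -24)
(-2954 + N(-45)) + (S(b(4, -6)) + D(-23)) = (-2954 - 24) + (3 + (-6 - 23)) = -2978 + (3 - 29) = -2978 - 26 = -3004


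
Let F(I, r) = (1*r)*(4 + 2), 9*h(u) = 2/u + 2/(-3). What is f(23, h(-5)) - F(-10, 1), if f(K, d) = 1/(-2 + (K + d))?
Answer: -16779/2819 ≈ -5.9521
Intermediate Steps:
h(u) = -2/27 + 2/(9*u) (h(u) = (2/u + 2/(-3))/9 = (2/u + 2*(-⅓))/9 = (2/u - ⅔)/9 = (-⅔ + 2/u)/9 = -2/27 + 2/(9*u))
F(I, r) = 6*r (F(I, r) = r*6 = 6*r)
f(K, d) = 1/(-2 + K + d)
f(23, h(-5)) - F(-10, 1) = 1/(-2 + 23 + (2/27)*(3 - 1*(-5))/(-5)) - 6 = 1/(-2 + 23 + (2/27)*(-⅕)*(3 + 5)) - 1*6 = 1/(-2 + 23 + (2/27)*(-⅕)*8) - 6 = 1/(-2 + 23 - 16/135) - 6 = 1/(2819/135) - 6 = 135/2819 - 6 = -16779/2819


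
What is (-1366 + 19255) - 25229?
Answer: -7340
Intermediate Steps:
(-1366 + 19255) - 25229 = 17889 - 25229 = -7340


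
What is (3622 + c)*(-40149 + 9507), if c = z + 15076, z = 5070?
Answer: -728299056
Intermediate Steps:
c = 20146 (c = 5070 + 15076 = 20146)
(3622 + c)*(-40149 + 9507) = (3622 + 20146)*(-40149 + 9507) = 23768*(-30642) = -728299056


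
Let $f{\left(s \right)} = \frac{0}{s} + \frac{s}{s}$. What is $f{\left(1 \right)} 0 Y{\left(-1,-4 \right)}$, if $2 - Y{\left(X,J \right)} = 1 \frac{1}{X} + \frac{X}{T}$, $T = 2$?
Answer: $0$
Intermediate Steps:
$f{\left(s \right)} = 1$ ($f{\left(s \right)} = 0 + 1 = 1$)
$Y{\left(X,J \right)} = 2 - \frac{1}{X} - \frac{X}{2}$ ($Y{\left(X,J \right)} = 2 - \left(1 \frac{1}{X} + \frac{X}{2}\right) = 2 - \left(\frac{1}{X} + X \frac{1}{2}\right) = 2 - \left(\frac{1}{X} + \frac{X}{2}\right) = 2 - \frac{1}{X} - \frac{X}{2}$)
$f{\left(1 \right)} 0 Y{\left(-1,-4 \right)} = 1 \cdot 0 \left(2 - \frac{1}{-1} - - \frac{1}{2}\right) = 0 \left(2 - -1 + \frac{1}{2}\right) = 0 \left(2 + 1 + \frac{1}{2}\right) = 0 \cdot \frac{7}{2} = 0$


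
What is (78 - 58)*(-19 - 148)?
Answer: -3340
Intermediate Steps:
(78 - 58)*(-19 - 148) = 20*(-167) = -3340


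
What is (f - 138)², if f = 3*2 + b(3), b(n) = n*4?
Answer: 14400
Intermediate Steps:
b(n) = 4*n
f = 18 (f = 3*2 + 4*3 = 6 + 12 = 18)
(f - 138)² = (18 - 138)² = (-120)² = 14400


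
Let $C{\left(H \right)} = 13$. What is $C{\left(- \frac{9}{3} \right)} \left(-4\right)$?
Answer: $-52$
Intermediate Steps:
$C{\left(- \frac{9}{3} \right)} \left(-4\right) = 13 \left(-4\right) = -52$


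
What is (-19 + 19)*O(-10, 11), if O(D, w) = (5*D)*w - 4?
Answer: 0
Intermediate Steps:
O(D, w) = -4 + 5*D*w (O(D, w) = 5*D*w - 4 = -4 + 5*D*w)
(-19 + 19)*O(-10, 11) = (-19 + 19)*(-4 + 5*(-10)*11) = 0*(-4 - 550) = 0*(-554) = 0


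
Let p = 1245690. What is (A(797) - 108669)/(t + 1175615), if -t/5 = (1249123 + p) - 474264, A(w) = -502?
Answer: 109171/8927130 ≈ 0.012229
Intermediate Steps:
t = -10102745 (t = -5*((1249123 + 1245690) - 474264) = -5*(2494813 - 474264) = -5*2020549 = -10102745)
(A(797) - 108669)/(t + 1175615) = (-502 - 108669)/(-10102745 + 1175615) = -109171/(-8927130) = -109171*(-1/8927130) = 109171/8927130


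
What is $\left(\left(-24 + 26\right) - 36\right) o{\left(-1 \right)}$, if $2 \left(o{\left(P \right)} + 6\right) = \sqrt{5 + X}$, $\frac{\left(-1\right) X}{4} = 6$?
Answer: $204 - 17 i \sqrt{19} \approx 204.0 - 74.101 i$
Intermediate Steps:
$X = -24$ ($X = \left(-4\right) 6 = -24$)
$o{\left(P \right)} = -6 + \frac{i \sqrt{19}}{2}$ ($o{\left(P \right)} = -6 + \frac{\sqrt{5 - 24}}{2} = -6 + \frac{\sqrt{-19}}{2} = -6 + \frac{i \sqrt{19}}{2}$)
$\left(\left(-24 + 26\right) - 36\right) o{\left(-1 \right)} = \left(\left(-24 + 26\right) - 36\right) \left(-6 + \frac{i \sqrt{19}}{2}\right) = \left(2 - 36\right) \left(-6 + \frac{i \sqrt{19}}{2}\right) = - 34 \left(-6 + \frac{i \sqrt{19}}{2}\right) = 204 - 17 i \sqrt{19}$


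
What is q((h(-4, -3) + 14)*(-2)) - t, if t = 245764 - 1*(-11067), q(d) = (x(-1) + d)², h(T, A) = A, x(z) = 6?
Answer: -256575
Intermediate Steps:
q(d) = (6 + d)²
t = 256831 (t = 245764 + 11067 = 256831)
q((h(-4, -3) + 14)*(-2)) - t = (6 + (-3 + 14)*(-2))² - 1*256831 = (6 + 11*(-2))² - 256831 = (6 - 22)² - 256831 = (-16)² - 256831 = 256 - 256831 = -256575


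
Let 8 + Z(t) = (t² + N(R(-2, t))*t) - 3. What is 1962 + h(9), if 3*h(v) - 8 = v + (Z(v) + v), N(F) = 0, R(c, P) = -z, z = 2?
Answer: 1994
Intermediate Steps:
R(c, P) = -2 (R(c, P) = -1*2 = -2)
Z(t) = -11 + t² (Z(t) = -8 + ((t² + 0*t) - 3) = -8 + ((t² + 0) - 3) = -8 + (t² - 3) = -8 + (-3 + t²) = -11 + t²)
h(v) = -1 + v²/3 + 2*v/3 (h(v) = 8/3 + (v + ((-11 + v²) + v))/3 = 8/3 + (v + (-11 + v + v²))/3 = 8/3 + (-11 + v² + 2*v)/3 = 8/3 + (-11/3 + v²/3 + 2*v/3) = -1 + v²/3 + 2*v/3)
1962 + h(9) = 1962 + (-1 + (⅓)*9² + (⅔)*9) = 1962 + (-1 + (⅓)*81 + 6) = 1962 + (-1 + 27 + 6) = 1962 + 32 = 1994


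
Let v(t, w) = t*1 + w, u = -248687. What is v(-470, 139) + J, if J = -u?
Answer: 248356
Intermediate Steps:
J = 248687 (J = -1*(-248687) = 248687)
v(t, w) = t + w
v(-470, 139) + J = (-470 + 139) + 248687 = -331 + 248687 = 248356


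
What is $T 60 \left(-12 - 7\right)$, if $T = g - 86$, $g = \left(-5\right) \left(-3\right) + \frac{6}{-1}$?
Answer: $87780$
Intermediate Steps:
$g = 9$ ($g = 15 + 6 \left(-1\right) = 15 - 6 = 9$)
$T = -77$ ($T = 9 - 86 = -77$)
$T 60 \left(-12 - 7\right) = - 77 \cdot 60 \left(-12 - 7\right) = - 77 \cdot 60 \left(-19\right) = \left(-77\right) \left(-1140\right) = 87780$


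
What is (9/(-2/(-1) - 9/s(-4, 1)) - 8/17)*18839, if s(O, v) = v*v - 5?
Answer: 527492/17 ≈ 31029.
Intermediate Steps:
s(O, v) = -5 + v² (s(O, v) = v² - 5 = -5 + v²)
(9/(-2/(-1) - 9/s(-4, 1)) - 8/17)*18839 = (9/(-2/(-1) - 9/(-5 + 1²)) - 8/17)*18839 = (9/(-2*(-1) - 9/(-5 + 1)) - 8*1/17)*18839 = (9/(2 - 9/(-4)) - 8/17)*18839 = (9/(2 - 9*(-¼)) - 8/17)*18839 = (9/(2 + 9/4) - 8/17)*18839 = (9/(17/4) - 8/17)*18839 = (9*(4/17) - 8/17)*18839 = (36/17 - 8/17)*18839 = (28/17)*18839 = 527492/17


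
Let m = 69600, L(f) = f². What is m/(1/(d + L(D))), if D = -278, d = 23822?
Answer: 7036977600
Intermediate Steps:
m/(1/(d + L(D))) = 69600/(1/(23822 + (-278)²)) = 69600/(1/(23822 + 77284)) = 69600/(1/101106) = 69600*101106 = 7036977600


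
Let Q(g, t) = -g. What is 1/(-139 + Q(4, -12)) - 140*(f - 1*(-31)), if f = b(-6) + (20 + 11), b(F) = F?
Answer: -1121121/143 ≈ -7840.0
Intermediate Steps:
f = 25 (f = -6 + (20 + 11) = -6 + 31 = 25)
1/(-139 + Q(4, -12)) - 140*(f - 1*(-31)) = 1/(-139 - 1*4) - 140*(25 - 1*(-31)) = 1/(-139 - 4) - 140*(25 + 31) = 1/(-143) - 140*56 = -1/143 - 7840 = -1121121/143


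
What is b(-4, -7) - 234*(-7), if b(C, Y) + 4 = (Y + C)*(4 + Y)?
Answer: 1667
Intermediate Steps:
b(C, Y) = -4 + (4 + Y)*(C + Y) (b(C, Y) = -4 + (Y + C)*(4 + Y) = -4 + (C + Y)*(4 + Y) = -4 + (4 + Y)*(C + Y))
b(-4, -7) - 234*(-7) = (-4 + (-7)² + 4*(-4) + 4*(-7) - 4*(-7)) - 234*(-7) = (-4 + 49 - 16 - 28 + 28) - 39*(-42) = 29 + 1638 = 1667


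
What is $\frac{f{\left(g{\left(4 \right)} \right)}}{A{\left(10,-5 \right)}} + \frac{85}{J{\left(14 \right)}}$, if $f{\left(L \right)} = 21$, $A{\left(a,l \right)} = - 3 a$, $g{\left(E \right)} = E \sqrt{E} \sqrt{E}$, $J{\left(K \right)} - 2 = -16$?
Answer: $- \frac{237}{35} \approx -6.7714$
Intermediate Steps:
$J{\left(K \right)} = -14$ ($J{\left(K \right)} = 2 - 16 = -14$)
$g{\left(E \right)} = E^{2}$ ($g{\left(E \right)} = E^{\frac{3}{2}} \sqrt{E} = E^{2}$)
$\frac{f{\left(g{\left(4 \right)} \right)}}{A{\left(10,-5 \right)}} + \frac{85}{J{\left(14 \right)}} = \frac{21}{\left(-3\right) 10} + \frac{85}{-14} = \frac{21}{-30} + 85 \left(- \frac{1}{14}\right) = 21 \left(- \frac{1}{30}\right) - \frac{85}{14} = - \frac{7}{10} - \frac{85}{14} = - \frac{237}{35}$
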